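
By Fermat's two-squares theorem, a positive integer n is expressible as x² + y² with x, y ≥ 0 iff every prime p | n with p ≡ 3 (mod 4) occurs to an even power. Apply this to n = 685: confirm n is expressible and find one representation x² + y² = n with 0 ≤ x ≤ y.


Step 1: Factor n = 685 = 5 · 137.
Step 2: Check the mod-4 condition on each prime factor: 5 ≡ 1 (mod 4), exponent 1; 137 ≡ 1 (mod 4), exponent 1.
All primes ≡ 3 (mod 4) appear to even exponent (or don't appear), so by the two-squares theorem n IS expressible as a sum of two squares.
Step 3: Build a representation. Here n = 5 · 137 is a product of primes ≡ 1 (mod 4). Each prime p ≡ 1 (mod 4) is itself a sum of two squares; find a² by testing p − a² for a perfect square:
  5: 5 − 1² = 4 = 2² ⇒ 5 = 1² + 2².
  137: 137 − 1² = 136, 137 − 2² = 133, 137 − 3² = 128, 137 − 4² = 121 = 11² ⇒ 137 = 4² + 11².
  Combine using the Brahmagupta–Fibonacci identity (a² + b²)(c² + d²) = (ac − bd)² + (ad + bc)² = (ac + bd)² + (ad − bc)²:
  5 · 137 = 685: from (1² + 2²)(4² + 11²), take (1·4 − 2·11, 1·11 + 2·4) = (4 − 22, 11 + 8) = (-18, 19); dropping signs (only squares matter) gives (18, 19); check 18² + 19² = 324 + 361 = 685 ✓.
Step 4: Order so x ≤ y and verify: 18² + 19² = 324 + 361 = 685 = n. ✓

n = 685 = 18² + 19² (one valid representation with x ≤ y).


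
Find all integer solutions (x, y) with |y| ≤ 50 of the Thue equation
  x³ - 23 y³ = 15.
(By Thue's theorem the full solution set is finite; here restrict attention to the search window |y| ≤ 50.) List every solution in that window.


The equation is x³ - 23y³ = 15. For fixed y, x³ = 23·y³ + 15, so a solution requires the RHS to be a perfect cube.
Strategy: iterate y from -50 to 50, compute RHS = 23·y³ + 15, and check whether it is a (positive or negative) perfect cube.
Check small values of y:
  y = 0: RHS = 15 is not a perfect cube.
  y = 1: RHS = 38 is not a perfect cube.
  y = -1: RHS = -8 = (-2)³ ⇒ x = -2 works.
  y = 2: RHS = 199 is not a perfect cube.
  y = -2: RHS = -169 is not a perfect cube.
  y = 3: RHS = 636 is not a perfect cube.
  y = -3: RHS = -606 is not a perfect cube.
Continuing the search up to |y| = 50 finds no further solutions beyond those listed.
Collected solutions: (-2, -1).

Solutions (with |y| ≤ 50): (-2, -1).


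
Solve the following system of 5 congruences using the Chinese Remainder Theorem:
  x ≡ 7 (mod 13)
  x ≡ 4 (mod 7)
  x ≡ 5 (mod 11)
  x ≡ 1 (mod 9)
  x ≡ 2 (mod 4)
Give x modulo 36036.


Product of moduli M = 13 · 7 · 11 · 9 · 4 = 36036.
Merge one congruence at a time:
  Start: x ≡ 7 (mod 13).
  Combine with x ≡ 4 (mod 7); new modulus lcm = 91.
    Write x = 7 + 13·t and substitute into x ≡ 4 (mod 7): 13·t ≡ 4 − 7 = -3 (mod 7).
    Reduce coefficients mod 7: 6·t ≡ 4 (mod 7).
    The inverse of 6 mod 7 is 6 (since 6·6 = 36 = 5·7 + 1), so t ≡ 6·4 = 24 ≡ 3 (mod 7).
    Then x = 7 + 13·3 = 46, valid modulo lcm(13, 7) = 91: x ≡ 46 (mod 91).
  Combine with x ≡ 5 (mod 11); new modulus lcm = 1001.
    Write x = 46 + 91·t and substitute into x ≡ 5 (mod 11): 91·t ≡ 5 − 46 = -41 (mod 11).
    Reduce coefficients mod 11: 3·t ≡ 3 (mod 11).
    The inverse of 3 mod 11 is 4 (since 3·4 = 12 = 1·11 + 1), so t ≡ 4·3 = 12 ≡ 1 (mod 11).
    Then x = 46 + 91·1 = 137, valid modulo lcm(91, 11) = 1001: x ≡ 137 (mod 1001).
  Combine with x ≡ 1 (mod 9); new modulus lcm = 9009.
    Write x = 137 + 1001·t and substitute into x ≡ 1 (mod 9): 1001·t ≡ 1 − 137 = -136 (mod 9).
    Reduce coefficients mod 9: 2·t ≡ 8 (mod 9).
    The inverse of 2 mod 9 is 5 (since 2·5 = 10 = 1·9 + 1), so t ≡ 5·8 = 40 ≡ 4 (mod 9).
    Then x = 137 + 1001·4 = 4141, valid modulo lcm(1001, 9) = 9009: x ≡ 4141 (mod 9009).
  Combine with x ≡ 2 (mod 4); new modulus lcm = 36036.
    Write x = 4141 + 9009·t and substitute into x ≡ 2 (mod 4): 9009·t ≡ 2 − 4141 = -4139 (mod 4).
    Reduce coefficients mod 4: 1·t ≡ 1 (mod 4).
    So t ≡ 1 (mod 4).
    Then x = 4141 + 9009·1 = 13150, valid modulo lcm(9009, 4) = 36036: x ≡ 13150 (mod 36036).
Verify against each original: 13150 mod 13 = 7, 13150 mod 7 = 4, 13150 mod 11 = 5, 13150 mod 9 = 1, 13150 mod 4 = 2.

x ≡ 13150 (mod 36036).


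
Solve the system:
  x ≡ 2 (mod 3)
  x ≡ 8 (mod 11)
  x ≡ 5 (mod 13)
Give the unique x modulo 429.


Moduli 3, 11, 13 are pairwise coprime; by CRT there is a unique solution modulo M = 3 · 11 · 13 = 429.
Solve pairwise, accumulating the modulus:
  Start with x ≡ 2 (mod 3).
  Combine with x ≡ 8 (mod 11): since gcd(3, 11) = 1, we get a unique residue mod 33.
    Write x = 2 + 3·t and substitute into x ≡ 8 (mod 11): 3·t ≡ 8 − 2 = 6 (mod 11).
    The inverse of 3 mod 11 is 4 (since 3·4 = 12 = 1·11 + 1), so t ≡ 4·6 = 24 ≡ 2 (mod 11).
    Then x = 2 + 3·2 = 8, valid modulo lcm(3, 11) = 33: x ≡ 8 (mod 33).
  Combine with x ≡ 5 (mod 13): since gcd(33, 13) = 1, we get a unique residue mod 429.
    Write x = 8 + 33·t and substitute into x ≡ 5 (mod 13): 33·t ≡ 5 − 8 = -3 (mod 13).
    Reduce coefficients mod 13: 7·t ≡ 10 (mod 13).
    The inverse of 7 mod 13 is 2 (since 7·2 = 14 = 1·13 + 1), so t ≡ 2·10 = 20 ≡ 7 (mod 13).
    Then x = 8 + 33·7 = 239, valid modulo lcm(33, 13) = 429: x ≡ 239 (mod 429).
Verify: 239 mod 3 = 2 ✓, 239 mod 11 = 8 ✓, 239 mod 13 = 5 ✓.

x ≡ 239 (mod 429).


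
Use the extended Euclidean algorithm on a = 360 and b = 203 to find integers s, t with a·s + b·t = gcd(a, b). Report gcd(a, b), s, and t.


Euclidean algorithm on (360, 203) — divide until remainder is 0:
  360 = 1 · 203 + 157
  203 = 1 · 157 + 46
  157 = 3 · 46 + 19
  46 = 2 · 19 + 8
  19 = 2 · 8 + 3
  8 = 2 · 3 + 2
  3 = 1 · 2 + 1
  2 = 2 · 1 + 0
gcd(360, 203) = 1.
Track Bezout coefficients alongside the remainders: start with r₀ = 360 = a·1 + b·0 (s = 1, t = 0) and r₁ = 203 = a·0 + b·1 (s = 0, t = 1); each new remainder r_{k+1} = r_{k-1} − q_k·r_k inherits s_{k+1} = s_{k-1} − q_k·s_k, t_{k+1} = t_{k-1} − q_k·t_k, so r_k = a·s_k + b·t_k at every step:
  q = 1: r = 157, s = 1 − 1·0 = 1, t = 0 − 1·1 = -1  (check: 360·1 + 203·(-1) = 157)
  q = 1: r = 46, s = 0 − 1·1 = -1, t = 1 − 1·(-1) = 2  (check: 360·(-1) + 203·2 = 46)
  q = 3: r = 19, s = 1 − 3·(-1) = 4, t = -1 − 3·2 = -7  (check: 360·4 + 203·(-7) = 19)
  q = 2: r = 8, s = -1 − 2·4 = -9, t = 2 − 2·(-7) = 16  (check: 360·(-9) + 203·16 = 8)
  q = 2: r = 3, s = 4 − 2·(-9) = 22, t = -7 − 2·16 = -39  (check: 360·22 + 203·(-39) = 3)
  q = 2: r = 2, s = -9 − 2·22 = -53, t = 16 − 2·(-39) = 94  (check: 360·(-53) + 203·94 = 2)
  q = 1: r = 1, s = 22 − 1·(-53) = 75, t = -39 − 1·94 = -133  (check: 360·75 + 203·(-133) = 1)
The row with r = 1 (the gcd) gives the Bezout coefficients s = 75, t = -133.
Result: 360 · (75) + 203 · (-133) = 1.

gcd(360, 203) = 1; s = 75, t = -133 (check: 360·75 + 203·(-133) = 1).


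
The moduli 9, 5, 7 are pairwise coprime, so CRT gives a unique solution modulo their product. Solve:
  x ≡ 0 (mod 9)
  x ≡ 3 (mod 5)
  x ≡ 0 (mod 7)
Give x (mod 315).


Moduli 9, 5, 7 are pairwise coprime; by CRT there is a unique solution modulo M = 9 · 5 · 7 = 315.
Solve pairwise, accumulating the modulus:
  Start with x ≡ 0 (mod 9).
  Combine with x ≡ 3 (mod 5): since gcd(9, 5) = 1, we get a unique residue mod 45.
    Write x = 0 + 9·t and substitute into x ≡ 3 (mod 5): 9·t ≡ 3 − 0 = 3 (mod 5).
    Reduce coefficients mod 5: 4·t ≡ 3 (mod 5).
    The inverse of 4 mod 5 is 4 (since 4·4 = 16 = 3·5 + 1), so t ≡ 4·3 = 12 ≡ 2 (mod 5).
    Then x = 0 + 9·2 = 18, valid modulo lcm(9, 5) = 45: x ≡ 18 (mod 45).
  Combine with x ≡ 0 (mod 7): since gcd(45, 7) = 1, we get a unique residue mod 315.
    Write x = 18 + 45·t and substitute into x ≡ 0 (mod 7): 45·t ≡ 0 − 18 = -18 (mod 7).
    Reduce coefficients mod 7: 3·t ≡ 3 (mod 7).
    The inverse of 3 mod 7 is 5 (since 3·5 = 15 = 2·7 + 1), so t ≡ 5·3 = 15 ≡ 1 (mod 7).
    Then x = 18 + 45·1 = 63, valid modulo lcm(45, 7) = 315: x ≡ 63 (mod 315).
Verify: 63 mod 9 = 0 ✓, 63 mod 5 = 3 ✓, 63 mod 7 = 0 ✓.

x ≡ 63 (mod 315).


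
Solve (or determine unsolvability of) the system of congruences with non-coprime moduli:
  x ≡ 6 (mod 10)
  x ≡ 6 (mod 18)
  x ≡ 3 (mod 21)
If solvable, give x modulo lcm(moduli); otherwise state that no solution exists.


Moduli 10, 18, 21 are not pairwise coprime, so CRT works modulo lcm(m_i) when all pairwise compatibility conditions hold.
Pairwise compatibility: gcd(m_i, m_j) must divide a_i - a_j for every pair.
Merge one congruence at a time:
  Start: x ≡ 6 (mod 10).
  Combine with x ≡ 6 (mod 18): gcd(10, 18) = 2; 6 - 6 = 0, which IS divisible by 2, so compatible.
    Write x = 6 + 10·t and substitute into x ≡ 6 (mod 18): 10·t ≡ 6 − 6 = 0 (mod 18).
    Divide the congruence (and modulus) by g = 2: 5·t ≡ 0 (mod 9).
    The inverse of 5 mod 9 is 2 (since 5·2 = 10 = 1·9 + 1), so t ≡ 2·0 = 0 ≡ 0 (mod 9).
    Then x = 6 + 10·0 = 6, valid modulo lcm(10, 18) = 90: x ≡ 6 (mod 90).
  Combine with x ≡ 3 (mod 21): gcd(90, 21) = 3; 3 - 6 = -3, which IS divisible by 3, so compatible.
    Write x = 6 + 90·t and substitute into x ≡ 3 (mod 21): 90·t ≡ 3 − 6 = -3 (mod 21).
    Divide the congruence (and modulus) by g = 3: 30·t ≡ -1 (mod 7).
    Reduce coefficients mod 7: 2·t ≡ 6 (mod 7).
    The inverse of 2 mod 7 is 4 (since 2·4 = 8 = 1·7 + 1), so t ≡ 4·6 = 24 ≡ 3 (mod 7).
    Then x = 6 + 90·3 = 276, valid modulo lcm(90, 21) = 630: x ≡ 276 (mod 630).
Verify: 276 mod 10 = 6, 276 mod 18 = 6, 276 mod 21 = 3.

x ≡ 276 (mod 630).


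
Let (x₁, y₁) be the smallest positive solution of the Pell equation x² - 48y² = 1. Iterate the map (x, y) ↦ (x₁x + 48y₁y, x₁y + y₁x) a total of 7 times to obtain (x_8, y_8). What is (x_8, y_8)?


Step 1: Find the fundamental solution (x₁, y₁) of x² - 48y² = 1.
  Expand √48 as a continued fraction. a₀ = ⌊√48⌋ = 6; iterate m_{k+1} = d_k·a_k − m_k, d_{k+1} = (48 − m_{k+1}²)/d_k, a_{k+1} = ⌊(a₀ + m_{k+1})/d_{k+1}⌋ (starting m₀ = 0, d₀ = 1), with convergents p_k = a_k·p_{k-1} + p_{k-2}, q_k = a_k·q_{k-1} + q_{k-2} (p₋₁ = 1, q₋₁ = 0):
  k = 0: a₀ = 6; p₀/q₀ = 6/1; p₀² − 48·q₀² = 36 − 48 = -12.
  k = 1: m = 6, d = 12, a = ⌊(6 + 6)/12⌋ = 1; p/q = (1·6 + 1)/(1·1 + 0) = 7/1; p² − 48·q² = 49 − 48 = 1.
  The first convergent with p² − 48·q² = 1 gives the fundamental solution (x₁, y₁) = (7, 1).
Step 2: Apply the recurrence (x_{n+1}, y_{n+1}) = (x₁x_n + 48y₁y_n, x₁y_n + y₁x_n) repeatedly.
  From (x_1, y_1) = (7, 1): x_2 = 7·7 + 48·1·1 = 97; y_2 = 7·1 + 1·7 = 14.
  From (x_2, y_2) = (97, 14): x_3 = 7·97 + 48·1·14 = 1351; y_3 = 7·14 + 1·97 = 195.
  From (x_3, y_3) = (1351, 195): x_4 = 7·1351 + 48·1·195 = 18817; y_4 = 7·195 + 1·1351 = 2716.
  From (x_4, y_4) = (18817, 2716): x_5 = 7·18817 + 48·1·2716 = 262087; y_5 = 7·2716 + 1·18817 = 37829.
  From (x_5, y_5) = (262087, 37829): x_6 = 7·262087 + 48·1·37829 = 3650401; y_6 = 7·37829 + 1·262087 = 526890.
  From (x_6, y_6) = (3650401, 526890): x_7 = 7·3650401 + 48·1·526890 = 50843527; y_7 = 7·526890 + 1·3650401 = 7338631.
  From (x_7, y_7) = (50843527, 7338631): x_8 = 7·50843527 + 48·1·7338631 = 708158977; y_8 = 7·7338631 + 1·50843527 = 102213944.
Step 3: Verify x_8² - 48·y_8² = 501489136705686529 - 501489136705686528 = 1 (should be 1). ✓

(x_1, y_1) = (7, 1); (x_8, y_8) = (708158977, 102213944).


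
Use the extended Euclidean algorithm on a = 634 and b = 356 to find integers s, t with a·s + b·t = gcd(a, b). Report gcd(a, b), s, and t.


Euclidean algorithm on (634, 356) — divide until remainder is 0:
  634 = 1 · 356 + 278
  356 = 1 · 278 + 78
  278 = 3 · 78 + 44
  78 = 1 · 44 + 34
  44 = 1 · 34 + 10
  34 = 3 · 10 + 4
  10 = 2 · 4 + 2
  4 = 2 · 2 + 0
gcd(634, 356) = 2.
Track Bezout coefficients alongside the remainders: start with r₀ = 634 = a·1 + b·0 (s = 1, t = 0) and r₁ = 356 = a·0 + b·1 (s = 0, t = 1); each new remainder r_{k+1} = r_{k-1} − q_k·r_k inherits s_{k+1} = s_{k-1} − q_k·s_k, t_{k+1} = t_{k-1} − q_k·t_k, so r_k = a·s_k + b·t_k at every step:
  q = 1: r = 278, s = 1 − 1·0 = 1, t = 0 − 1·1 = -1  (check: 634·1 + 356·(-1) = 278)
  q = 1: r = 78, s = 0 − 1·1 = -1, t = 1 − 1·(-1) = 2  (check: 634·(-1) + 356·2 = 78)
  q = 3: r = 44, s = 1 − 3·(-1) = 4, t = -1 − 3·2 = -7  (check: 634·4 + 356·(-7) = 44)
  q = 1: r = 34, s = -1 − 1·4 = -5, t = 2 − 1·(-7) = 9  (check: 634·(-5) + 356·9 = 34)
  q = 1: r = 10, s = 4 − 1·(-5) = 9, t = -7 − 1·9 = -16  (check: 634·9 + 356·(-16) = 10)
  q = 3: r = 4, s = -5 − 3·9 = -32, t = 9 − 3·(-16) = 57  (check: 634·(-32) + 356·57 = 4)
  q = 2: r = 2, s = 9 − 2·(-32) = 73, t = -16 − 2·57 = -130  (check: 634·73 + 356·(-130) = 2)
The row with r = 2 (the gcd) gives the Bezout coefficients s = 73, t = -130.
Result: 634 · (73) + 356 · (-130) = 2.

gcd(634, 356) = 2; s = 73, t = -130 (check: 634·73 + 356·(-130) = 2).


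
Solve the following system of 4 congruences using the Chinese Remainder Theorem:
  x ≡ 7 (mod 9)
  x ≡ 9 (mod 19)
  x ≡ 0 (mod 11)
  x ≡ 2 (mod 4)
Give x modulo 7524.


Product of moduli M = 9 · 19 · 11 · 4 = 7524.
Merge one congruence at a time:
  Start: x ≡ 7 (mod 9).
  Combine with x ≡ 9 (mod 19); new modulus lcm = 171.
    Write x = 7 + 9·t and substitute into x ≡ 9 (mod 19): 9·t ≡ 9 − 7 = 2 (mod 19).
    The inverse of 9 mod 19 is 17 (since 9·17 = 153 = 8·19 + 1), so t ≡ 17·2 = 34 ≡ 15 (mod 19).
    Then x = 7 + 9·15 = 142, valid modulo lcm(9, 19) = 171: x ≡ 142 (mod 171).
  Combine with x ≡ 0 (mod 11); new modulus lcm = 1881.
    Write x = 142 + 171·t and substitute into x ≡ 0 (mod 11): 171·t ≡ 0 − 142 = -142 (mod 11).
    Reduce coefficients mod 11: 6·t ≡ 1 (mod 11).
    The inverse of 6 mod 11 is 2 (since 6·2 = 12 = 1·11 + 1), so t ≡ 2·1 = 2 ≡ 2 (mod 11).
    Then x = 142 + 171·2 = 484, valid modulo lcm(171, 11) = 1881: x ≡ 484 (mod 1881).
  Combine with x ≡ 2 (mod 4); new modulus lcm = 7524.
    Write x = 484 + 1881·t and substitute into x ≡ 2 (mod 4): 1881·t ≡ 2 − 484 = -482 (mod 4).
    Reduce coefficients mod 4: 1·t ≡ 2 (mod 4).
    So t ≡ 2 (mod 4).
    Then x = 484 + 1881·2 = 4246, valid modulo lcm(1881, 4) = 7524: x ≡ 4246 (mod 7524).
Verify against each original: 4246 mod 9 = 7, 4246 mod 19 = 9, 4246 mod 11 = 0, 4246 mod 4 = 2.

x ≡ 4246 (mod 7524).


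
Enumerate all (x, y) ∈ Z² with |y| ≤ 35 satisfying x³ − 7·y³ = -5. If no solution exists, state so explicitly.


The equation is x³ - 7y³ = -5. For fixed y, x³ = 7·y³ − 5, so a solution requires the RHS to be a perfect cube.
Strategy: iterate y from -35 to 35, compute RHS = 7·y³ − 5, and check whether it is a (positive or negative) perfect cube.
Check small values of y:
  y = 0: RHS = -5 is not a perfect cube.
  y = 1: RHS = 2 is not a perfect cube.
  y = -1: RHS = -12 is not a perfect cube.
  y = 2: RHS = 51 is not a perfect cube.
  y = -2: RHS = -61 is not a perfect cube.
  y = 3: RHS = 184 is not a perfect cube.
  y = -3: RHS = -194 is not a perfect cube.
Continuing the search up to |y| = 35 finds no solutions either.
No (x, y) in the scanned range satisfies the equation.

No integer solutions with |y| ≤ 35.


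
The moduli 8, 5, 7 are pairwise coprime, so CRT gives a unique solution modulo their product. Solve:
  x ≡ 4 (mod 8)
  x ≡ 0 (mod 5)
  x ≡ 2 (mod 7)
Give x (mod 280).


Moduli 8, 5, 7 are pairwise coprime; by CRT there is a unique solution modulo M = 8 · 5 · 7 = 280.
Solve pairwise, accumulating the modulus:
  Start with x ≡ 4 (mod 8).
  Combine with x ≡ 0 (mod 5): since gcd(8, 5) = 1, we get a unique residue mod 40.
    Write x = 4 + 8·t and substitute into x ≡ 0 (mod 5): 8·t ≡ 0 − 4 = -4 (mod 5).
    Reduce coefficients mod 5: 3·t ≡ 1 (mod 5).
    The inverse of 3 mod 5 is 2 (since 3·2 = 6 = 1·5 + 1), so t ≡ 2·1 = 2 ≡ 2 (mod 5).
    Then x = 4 + 8·2 = 20, valid modulo lcm(8, 5) = 40: x ≡ 20 (mod 40).
  Combine with x ≡ 2 (mod 7): since gcd(40, 7) = 1, we get a unique residue mod 280.
    Write x = 20 + 40·t and substitute into x ≡ 2 (mod 7): 40·t ≡ 2 − 20 = -18 (mod 7).
    Reduce coefficients mod 7: 5·t ≡ 3 (mod 7).
    The inverse of 5 mod 7 is 3 (since 5·3 = 15 = 2·7 + 1), so t ≡ 3·3 = 9 ≡ 2 (mod 7).
    Then x = 20 + 40·2 = 100, valid modulo lcm(40, 7) = 280: x ≡ 100 (mod 280).
Verify: 100 mod 8 = 4 ✓, 100 mod 5 = 0 ✓, 100 mod 7 = 2 ✓.

x ≡ 100 (mod 280).


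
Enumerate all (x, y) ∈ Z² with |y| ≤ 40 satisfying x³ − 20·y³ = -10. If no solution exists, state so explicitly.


The equation is x³ - 20y³ = -10. For fixed y, x³ = 20·y³ − 10, so a solution requires the RHS to be a perfect cube.
Strategy: iterate y from -40 to 40, compute RHS = 20·y³ − 10, and check whether it is a (positive or negative) perfect cube.
Check small values of y:
  y = 0: RHS = -10 is not a perfect cube.
  y = 1: RHS = 10 is not a perfect cube.
  y = -1: RHS = -30 is not a perfect cube.
  y = 2: RHS = 150 is not a perfect cube.
  y = -2: RHS = -170 is not a perfect cube.
  y = 3: RHS = 530 is not a perfect cube.
  y = -3: RHS = -550 is not a perfect cube.
Continuing the search up to |y| = 40 finds no solutions either.
No (x, y) in the scanned range satisfies the equation.

No integer solutions with |y| ≤ 40.


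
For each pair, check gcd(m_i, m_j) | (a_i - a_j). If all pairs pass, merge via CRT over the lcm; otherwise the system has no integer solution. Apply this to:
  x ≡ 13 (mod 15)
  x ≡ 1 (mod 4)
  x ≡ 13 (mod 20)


Moduli 15, 4, 20 are not pairwise coprime, so CRT works modulo lcm(m_i) when all pairwise compatibility conditions hold.
Pairwise compatibility: gcd(m_i, m_j) must divide a_i - a_j for every pair.
Merge one congruence at a time:
  Start: x ≡ 13 (mod 15).
  Combine with x ≡ 1 (mod 4): gcd(15, 4) = 1; 1 - 13 = -12, which IS divisible by 1, so compatible.
    Write x = 13 + 15·t and substitute into x ≡ 1 (mod 4): 15·t ≡ 1 − 13 = -12 (mod 4).
    Reduce coefficients mod 4: 3·t ≡ 0 (mod 4).
    The inverse of 3 mod 4 is 3 (since 3·3 = 9 = 2·4 + 1), so t ≡ 3·0 = 0 ≡ 0 (mod 4).
    Then x = 13 + 15·0 = 13, valid modulo lcm(15, 4) = 60: x ≡ 13 (mod 60).
  Combine with x ≡ 13 (mod 20): gcd(60, 20) = 20; 13 - 13 = 0, which IS divisible by 20, so compatible.
    Write x = 13 + 60·t and substitute into x ≡ 13 (mod 20): 60·t ≡ 13 − 13 = 0 (mod 20).
    Divide the congruence (and modulus) by g = 20: 3·t ≡ 0 (mod 1).
    Modulo 1 every t works; take t = 0.
    Then x = 13 + 60·0 = 13, valid modulo lcm(60, 20) = 60: x ≡ 13 (mod 60).
Verify: 13 mod 15 = 13, 13 mod 4 = 1, 13 mod 20 = 13.

x ≡ 13 (mod 60).


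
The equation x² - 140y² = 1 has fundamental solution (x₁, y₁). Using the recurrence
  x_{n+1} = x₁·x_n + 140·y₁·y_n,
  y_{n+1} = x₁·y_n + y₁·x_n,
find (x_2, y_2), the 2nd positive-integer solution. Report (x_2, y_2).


Step 1: Find the fundamental solution (x₁, y₁) of x² - 140y² = 1.
  Expand √140 as a continued fraction. a₀ = ⌊√140⌋ = 11; iterate m_{k+1} = d_k·a_k − m_k, d_{k+1} = (140 − m_{k+1}²)/d_k, a_{k+1} = ⌊(a₀ + m_{k+1})/d_{k+1}⌋ (starting m₀ = 0, d₀ = 1), with convergents p_k = a_k·p_{k-1} + p_{k-2}, q_k = a_k·q_{k-1} + q_{k-2} (p₋₁ = 1, q₋₁ = 0):
  k = 0: a₀ = 11; p₀/q₀ = 11/1; p₀² − 140·q₀² = 121 − 140 = -19.
  k = 1: m = 11, d = 19, a = ⌊(11 + 11)/19⌋ = 1; p/q = (1·11 + 1)/(1·1 + 0) = 12/1; p² − 140·q² = 144 − 140 = 4.
  k = 2: m = 8, d = 4, a = ⌊(11 + 8)/4⌋ = 4; p/q = (4·12 + 11)/(4·1 + 1) = 59/5; p² − 140·q² = 3481 − 3500 = -19.
  k = 3: m = 8, d = 19, a = ⌊(11 + 8)/19⌋ = 1; p/q = (1·59 + 12)/(1·5 + 1) = 71/6; p² − 140·q² = 5041 − 5040 = 1.
  The first convergent with p² − 140·q² = 1 gives the fundamental solution (x₁, y₁) = (71, 6).
Step 2: Apply the recurrence (x_{n+1}, y_{n+1}) = (x₁x_n + 140y₁y_n, x₁y_n + y₁x_n) repeatedly.
  From (x_1, y_1) = (71, 6): x_2 = 71·71 + 140·6·6 = 10081; y_2 = 71·6 + 6·71 = 852.
Step 3: Verify x_2² - 140·y_2² = 101626561 - 101626560 = 1 (should be 1). ✓

(x_1, y_1) = (71, 6); (x_2, y_2) = (10081, 852).


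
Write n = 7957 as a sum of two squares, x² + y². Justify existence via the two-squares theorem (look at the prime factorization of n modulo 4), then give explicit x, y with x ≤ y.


Step 1: Factor n = 7957 = 73 · 109.
Step 2: Check the mod-4 condition on each prime factor: 73 ≡ 1 (mod 4), exponent 1; 109 ≡ 1 (mod 4), exponent 1.
All primes ≡ 3 (mod 4) appear to even exponent (or don't appear), so by the two-squares theorem n IS expressible as a sum of two squares.
Step 3: Build a representation. Here n = 73 · 109 is a product of primes ≡ 1 (mod 4). Each prime p ≡ 1 (mod 4) is itself a sum of two squares; find a² by testing p − a² for a perfect square:
  73: 73 − 1² = 72, 73 − 2² = 69, 73 − 3² = 64 = 8² ⇒ 73 = 3² + 8².
  109: 109 − 1² = 108, 109 − 2² = 105, 109 − 3² = 100 = 10² ⇒ 109 = 3² + 10².
  Combine using the Brahmagupta–Fibonacci identity (a² + b²)(c² + d²) = (ac − bd)² + (ad + bc)² = (ac + bd)² + (ad − bc)²:
  73 · 109 = 7957: from (3² + 8²)(3² + 10²), take (3·3 − 8·10, 3·10 + 8·3) = (9 − 80, 30 + 24) = (-71, 54); dropping signs (only squares matter) gives (71, 54); check 71² + 54² = 5041 + 2916 = 7957 ✓.
Step 4: Order so x ≤ y and verify: 54² + 71² = 2916 + 5041 = 7957 = n. ✓

n = 7957 = 54² + 71² (one valid representation with x ≤ y).


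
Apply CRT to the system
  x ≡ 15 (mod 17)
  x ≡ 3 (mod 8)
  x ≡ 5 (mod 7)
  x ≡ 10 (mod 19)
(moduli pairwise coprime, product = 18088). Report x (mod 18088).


Product of moduli M = 17 · 8 · 7 · 19 = 18088.
Merge one congruence at a time:
  Start: x ≡ 15 (mod 17).
  Combine with x ≡ 3 (mod 8); new modulus lcm = 136.
    Write x = 15 + 17·t and substitute into x ≡ 3 (mod 8): 17·t ≡ 3 − 15 = -12 (mod 8).
    Reduce coefficients mod 8: 1·t ≡ 4 (mod 8).
    So t ≡ 4 (mod 8).
    Then x = 15 + 17·4 = 83, valid modulo lcm(17, 8) = 136: x ≡ 83 (mod 136).
  Combine with x ≡ 5 (mod 7); new modulus lcm = 952.
    Write x = 83 + 136·t and substitute into x ≡ 5 (mod 7): 136·t ≡ 5 − 83 = -78 (mod 7).
    Reduce coefficients mod 7: 3·t ≡ 6 (mod 7).
    The inverse of 3 mod 7 is 5 (since 3·5 = 15 = 2·7 + 1), so t ≡ 5·6 = 30 ≡ 2 (mod 7).
    Then x = 83 + 136·2 = 355, valid modulo lcm(136, 7) = 952: x ≡ 355 (mod 952).
  Combine with x ≡ 10 (mod 19); new modulus lcm = 18088.
    Write x = 355 + 952·t and substitute into x ≡ 10 (mod 19): 952·t ≡ 10 − 355 = -345 (mod 19).
    Reduce coefficients mod 19: 2·t ≡ 16 (mod 19).
    The inverse of 2 mod 19 is 10 (since 2·10 = 20 = 1·19 + 1), so t ≡ 10·16 = 160 ≡ 8 (mod 19).
    Then x = 355 + 952·8 = 7971, valid modulo lcm(952, 19) = 18088: x ≡ 7971 (mod 18088).
Verify against each original: 7971 mod 17 = 15, 7971 mod 8 = 3, 7971 mod 7 = 5, 7971 mod 19 = 10.

x ≡ 7971 (mod 18088).


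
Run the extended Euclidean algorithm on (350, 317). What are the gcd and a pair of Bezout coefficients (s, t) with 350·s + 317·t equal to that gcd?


Euclidean algorithm on (350, 317) — divide until remainder is 0:
  350 = 1 · 317 + 33
  317 = 9 · 33 + 20
  33 = 1 · 20 + 13
  20 = 1 · 13 + 7
  13 = 1 · 7 + 6
  7 = 1 · 6 + 1
  6 = 6 · 1 + 0
gcd(350, 317) = 1.
Track Bezout coefficients alongside the remainders: start with r₀ = 350 = a·1 + b·0 (s = 1, t = 0) and r₁ = 317 = a·0 + b·1 (s = 0, t = 1); each new remainder r_{k+1} = r_{k-1} − q_k·r_k inherits s_{k+1} = s_{k-1} − q_k·s_k, t_{k+1} = t_{k-1} − q_k·t_k, so r_k = a·s_k + b·t_k at every step:
  q = 1: r = 33, s = 1 − 1·0 = 1, t = 0 − 1·1 = -1  (check: 350·1 + 317·(-1) = 33)
  q = 9: r = 20, s = 0 − 9·1 = -9, t = 1 − 9·(-1) = 10  (check: 350·(-9) + 317·10 = 20)
  q = 1: r = 13, s = 1 − 1·(-9) = 10, t = -1 − 1·10 = -11  (check: 350·10 + 317·(-11) = 13)
  q = 1: r = 7, s = -9 − 1·10 = -19, t = 10 − 1·(-11) = 21  (check: 350·(-19) + 317·21 = 7)
  q = 1: r = 6, s = 10 − 1·(-19) = 29, t = -11 − 1·21 = -32  (check: 350·29 + 317·(-32) = 6)
  q = 1: r = 1, s = -19 − 1·29 = -48, t = 21 − 1·(-32) = 53  (check: 350·(-48) + 317·53 = 1)
The row with r = 1 (the gcd) gives the Bezout coefficients s = -48, t = 53.
Result: 350 · (-48) + 317 · (53) = 1.

gcd(350, 317) = 1; s = -48, t = 53 (check: 350·(-48) + 317·53 = 1).


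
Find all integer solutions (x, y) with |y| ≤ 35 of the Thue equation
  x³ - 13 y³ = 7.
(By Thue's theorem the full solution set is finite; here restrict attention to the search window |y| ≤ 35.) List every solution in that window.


The equation is x³ - 13y³ = 7. For fixed y, x³ = 13·y³ + 7, so a solution requires the RHS to be a perfect cube.
Strategy: iterate y from -35 to 35, compute RHS = 13·y³ + 7, and check whether it is a (positive or negative) perfect cube.
Check small values of y:
  y = 0: RHS = 7 is not a perfect cube.
  y = 1: RHS = 20 is not a perfect cube.
  y = -1: RHS = -6 is not a perfect cube.
  y = 2: RHS = 111 is not a perfect cube.
  y = -2: RHS = -97 is not a perfect cube.
  y = 3: RHS = 358 is not a perfect cube.
  y = -3: RHS = -344 is not a perfect cube.
Continuing the search up to |y| = 35 finds no solutions either.
No (x, y) in the scanned range satisfies the equation.

No integer solutions with |y| ≤ 35.


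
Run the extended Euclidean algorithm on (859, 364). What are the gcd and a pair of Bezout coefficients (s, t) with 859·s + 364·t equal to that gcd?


Euclidean algorithm on (859, 364) — divide until remainder is 0:
  859 = 2 · 364 + 131
  364 = 2 · 131 + 102
  131 = 1 · 102 + 29
  102 = 3 · 29 + 15
  29 = 1 · 15 + 14
  15 = 1 · 14 + 1
  14 = 14 · 1 + 0
gcd(859, 364) = 1.
Track Bezout coefficients alongside the remainders: start with r₀ = 859 = a·1 + b·0 (s = 1, t = 0) and r₁ = 364 = a·0 + b·1 (s = 0, t = 1); each new remainder r_{k+1} = r_{k-1} − q_k·r_k inherits s_{k+1} = s_{k-1} − q_k·s_k, t_{k+1} = t_{k-1} − q_k·t_k, so r_k = a·s_k + b·t_k at every step:
  q = 2: r = 131, s = 1 − 2·0 = 1, t = 0 − 2·1 = -2  (check: 859·1 + 364·(-2) = 131)
  q = 2: r = 102, s = 0 − 2·1 = -2, t = 1 − 2·(-2) = 5  (check: 859·(-2) + 364·5 = 102)
  q = 1: r = 29, s = 1 − 1·(-2) = 3, t = -2 − 1·5 = -7  (check: 859·3 + 364·(-7) = 29)
  q = 3: r = 15, s = -2 − 3·3 = -11, t = 5 − 3·(-7) = 26  (check: 859·(-11) + 364·26 = 15)
  q = 1: r = 14, s = 3 − 1·(-11) = 14, t = -7 − 1·26 = -33  (check: 859·14 + 364·(-33) = 14)
  q = 1: r = 1, s = -11 − 1·14 = -25, t = 26 − 1·(-33) = 59  (check: 859·(-25) + 364·59 = 1)
The row with r = 1 (the gcd) gives the Bezout coefficients s = -25, t = 59.
Result: 859 · (-25) + 364 · (59) = 1.

gcd(859, 364) = 1; s = -25, t = 59 (check: 859·(-25) + 364·59 = 1).


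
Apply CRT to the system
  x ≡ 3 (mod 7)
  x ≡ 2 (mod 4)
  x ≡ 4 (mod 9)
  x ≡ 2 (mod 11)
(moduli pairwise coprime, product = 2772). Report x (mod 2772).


Product of moduli M = 7 · 4 · 9 · 11 = 2772.
Merge one congruence at a time:
  Start: x ≡ 3 (mod 7).
  Combine with x ≡ 2 (mod 4); new modulus lcm = 28.
    Write x = 3 + 7·t and substitute into x ≡ 2 (mod 4): 7·t ≡ 2 − 3 = -1 (mod 4).
    Reduce coefficients mod 4: 3·t ≡ 3 (mod 4).
    The inverse of 3 mod 4 is 3 (since 3·3 = 9 = 2·4 + 1), so t ≡ 3·3 = 9 ≡ 1 (mod 4).
    Then x = 3 + 7·1 = 10, valid modulo lcm(7, 4) = 28: x ≡ 10 (mod 28).
  Combine with x ≡ 4 (mod 9); new modulus lcm = 252.
    Write x = 10 + 28·t and substitute into x ≡ 4 (mod 9): 28·t ≡ 4 − 10 = -6 (mod 9).
    Reduce coefficients mod 9: 1·t ≡ 3 (mod 9).
    So t ≡ 3 (mod 9).
    Then x = 10 + 28·3 = 94, valid modulo lcm(28, 9) = 252: x ≡ 94 (mod 252).
  Combine with x ≡ 2 (mod 11); new modulus lcm = 2772.
    Write x = 94 + 252·t and substitute into x ≡ 2 (mod 11): 252·t ≡ 2 − 94 = -92 (mod 11).
    Reduce coefficients mod 11: 10·t ≡ 7 (mod 11).
    The inverse of 10 mod 11 is 10 (since 10·10 = 100 = 9·11 + 1), so t ≡ 10·7 = 70 ≡ 4 (mod 11).
    Then x = 94 + 252·4 = 1102, valid modulo lcm(252, 11) = 2772: x ≡ 1102 (mod 2772).
Verify against each original: 1102 mod 7 = 3, 1102 mod 4 = 2, 1102 mod 9 = 4, 1102 mod 11 = 2.

x ≡ 1102 (mod 2772).


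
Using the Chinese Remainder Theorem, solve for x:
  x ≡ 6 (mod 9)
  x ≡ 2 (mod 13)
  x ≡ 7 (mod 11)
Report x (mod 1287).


Moduli 9, 13, 11 are pairwise coprime; by CRT there is a unique solution modulo M = 9 · 13 · 11 = 1287.
Solve pairwise, accumulating the modulus:
  Start with x ≡ 6 (mod 9).
  Combine with x ≡ 2 (mod 13): since gcd(9, 13) = 1, we get a unique residue mod 117.
    Write x = 6 + 9·t and substitute into x ≡ 2 (mod 13): 9·t ≡ 2 − 6 = -4 (mod 13).
    Reduce coefficients mod 13: 9·t ≡ 9 (mod 13).
    The inverse of 9 mod 13 is 3 (since 9·3 = 27 = 2·13 + 1), so t ≡ 3·9 = 27 ≡ 1 (mod 13).
    Then x = 6 + 9·1 = 15, valid modulo lcm(9, 13) = 117: x ≡ 15 (mod 117).
  Combine with x ≡ 7 (mod 11): since gcd(117, 11) = 1, we get a unique residue mod 1287.
    Write x = 15 + 117·t and substitute into x ≡ 7 (mod 11): 117·t ≡ 7 − 15 = -8 (mod 11).
    Reduce coefficients mod 11: 7·t ≡ 3 (mod 11).
    The inverse of 7 mod 11 is 8 (since 7·8 = 56 = 5·11 + 1), so t ≡ 8·3 = 24 ≡ 2 (mod 11).
    Then x = 15 + 117·2 = 249, valid modulo lcm(117, 11) = 1287: x ≡ 249 (mod 1287).
Verify: 249 mod 9 = 6 ✓, 249 mod 13 = 2 ✓, 249 mod 11 = 7 ✓.

x ≡ 249 (mod 1287).


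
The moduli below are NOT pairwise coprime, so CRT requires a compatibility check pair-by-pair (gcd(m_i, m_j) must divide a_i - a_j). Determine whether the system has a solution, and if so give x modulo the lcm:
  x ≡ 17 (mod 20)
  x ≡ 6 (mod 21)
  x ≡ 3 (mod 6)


Moduli 20, 21, 6 are not pairwise coprime, so CRT works modulo lcm(m_i) when all pairwise compatibility conditions hold.
Pairwise compatibility: gcd(m_i, m_j) must divide a_i - a_j for every pair.
Merge one congruence at a time:
  Start: x ≡ 17 (mod 20).
  Combine with x ≡ 6 (mod 21): gcd(20, 21) = 1; 6 - 17 = -11, which IS divisible by 1, so compatible.
    Write x = 17 + 20·t and substitute into x ≡ 6 (mod 21): 20·t ≡ 6 − 17 = -11 (mod 21).
    Reduce coefficients mod 21: 20·t ≡ 10 (mod 21).
    The inverse of 20 mod 21 is 20 (since 20·20 = 400 = 19·21 + 1), so t ≡ 20·10 = 200 ≡ 11 (mod 21).
    Then x = 17 + 20·11 = 237, valid modulo lcm(20, 21) = 420: x ≡ 237 (mod 420).
  Combine with x ≡ 3 (mod 6): gcd(420, 6) = 6; 3 - 237 = -234, which IS divisible by 6, so compatible.
    Write x = 237 + 420·t and substitute into x ≡ 3 (mod 6): 420·t ≡ 3 − 237 = -234 (mod 6).
    Divide the congruence (and modulus) by g = 6: 70·t ≡ -39 (mod 1).
    Modulo 1 every t works; take t = 0.
    Then x = 237 + 420·0 = 237, valid modulo lcm(420, 6) = 420: x ≡ 237 (mod 420).
Verify: 237 mod 20 = 17, 237 mod 21 = 6, 237 mod 6 = 3.

x ≡ 237 (mod 420).


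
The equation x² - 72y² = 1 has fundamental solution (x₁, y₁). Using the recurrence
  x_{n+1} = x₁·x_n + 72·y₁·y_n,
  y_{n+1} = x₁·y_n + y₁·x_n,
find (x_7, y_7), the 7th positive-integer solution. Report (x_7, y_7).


Step 1: Find the fundamental solution (x₁, y₁) of x² - 72y² = 1.
  Expand √72 as a continued fraction. a₀ = ⌊√72⌋ = 8; iterate m_{k+1} = d_k·a_k − m_k, d_{k+1} = (72 − m_{k+1}²)/d_k, a_{k+1} = ⌊(a₀ + m_{k+1})/d_{k+1}⌋ (starting m₀ = 0, d₀ = 1), with convergents p_k = a_k·p_{k-1} + p_{k-2}, q_k = a_k·q_{k-1} + q_{k-2} (p₋₁ = 1, q₋₁ = 0):
  k = 0: a₀ = 8; p₀/q₀ = 8/1; p₀² − 72·q₀² = 64 − 72 = -8.
  k = 1: m = 8, d = 8, a = ⌊(8 + 8)/8⌋ = 2; p/q = (2·8 + 1)/(2·1 + 0) = 17/2; p² − 72·q² = 289 − 288 = 1.
  The first convergent with p² − 72·q² = 1 gives the fundamental solution (x₁, y₁) = (17, 2).
Step 2: Apply the recurrence (x_{n+1}, y_{n+1}) = (x₁x_n + 72y₁y_n, x₁y_n + y₁x_n) repeatedly.
  From (x_1, y_1) = (17, 2): x_2 = 17·17 + 72·2·2 = 577; y_2 = 17·2 + 2·17 = 68.
  From (x_2, y_2) = (577, 68): x_3 = 17·577 + 72·2·68 = 19601; y_3 = 17·68 + 2·577 = 2310.
  From (x_3, y_3) = (19601, 2310): x_4 = 17·19601 + 72·2·2310 = 665857; y_4 = 17·2310 + 2·19601 = 78472.
  From (x_4, y_4) = (665857, 78472): x_5 = 17·665857 + 72·2·78472 = 22619537; y_5 = 17·78472 + 2·665857 = 2665738.
  From (x_5, y_5) = (22619537, 2665738): x_6 = 17·22619537 + 72·2·2665738 = 768398401; y_6 = 17·2665738 + 2·22619537 = 90556620.
  From (x_6, y_6) = (768398401, 90556620): x_7 = 17·768398401 + 72·2·90556620 = 26102926097; y_7 = 17·90556620 + 2·768398401 = 3076259342.
Step 3: Verify x_7² - 72·y_7² = 681362750825443653409 - 681362750825443653408 = 1 (should be 1). ✓

(x_1, y_1) = (17, 2); (x_7, y_7) = (26102926097, 3076259342).


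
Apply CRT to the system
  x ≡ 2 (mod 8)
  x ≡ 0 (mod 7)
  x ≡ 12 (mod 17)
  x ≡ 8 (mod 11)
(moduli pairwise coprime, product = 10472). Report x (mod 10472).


Product of moduli M = 8 · 7 · 17 · 11 = 10472.
Merge one congruence at a time:
  Start: x ≡ 2 (mod 8).
  Combine with x ≡ 0 (mod 7); new modulus lcm = 56.
    Write x = 2 + 8·t and substitute into x ≡ 0 (mod 7): 8·t ≡ 0 − 2 = -2 (mod 7).
    Reduce coefficients mod 7: 1·t ≡ 5 (mod 7).
    So t ≡ 5 (mod 7).
    Then x = 2 + 8·5 = 42, valid modulo lcm(8, 7) = 56: x ≡ 42 (mod 56).
  Combine with x ≡ 12 (mod 17); new modulus lcm = 952.
    Write x = 42 + 56·t and substitute into x ≡ 12 (mod 17): 56·t ≡ 12 − 42 = -30 (mod 17).
    Reduce coefficients mod 17: 5·t ≡ 4 (mod 17).
    The inverse of 5 mod 17 is 7 (since 5·7 = 35 = 2·17 + 1), so t ≡ 7·4 = 28 ≡ 11 (mod 17).
    Then x = 42 + 56·11 = 658, valid modulo lcm(56, 17) = 952: x ≡ 658 (mod 952).
  Combine with x ≡ 8 (mod 11); new modulus lcm = 10472.
    Write x = 658 + 952·t and substitute into x ≡ 8 (mod 11): 952·t ≡ 8 − 658 = -650 (mod 11).
    Reduce coefficients mod 11: 6·t ≡ 10 (mod 11).
    The inverse of 6 mod 11 is 2 (since 6·2 = 12 = 1·11 + 1), so t ≡ 2·10 = 20 ≡ 9 (mod 11).
    Then x = 658 + 952·9 = 9226, valid modulo lcm(952, 11) = 10472: x ≡ 9226 (mod 10472).
Verify against each original: 9226 mod 8 = 2, 9226 mod 7 = 0, 9226 mod 17 = 12, 9226 mod 11 = 8.

x ≡ 9226 (mod 10472).


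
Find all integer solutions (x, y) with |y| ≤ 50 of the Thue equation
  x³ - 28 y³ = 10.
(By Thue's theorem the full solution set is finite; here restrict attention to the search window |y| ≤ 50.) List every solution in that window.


The equation is x³ - 28y³ = 10. For fixed y, x³ = 28·y³ + 10, so a solution requires the RHS to be a perfect cube.
Strategy: iterate y from -50 to 50, compute RHS = 28·y³ + 10, and check whether it is a (positive or negative) perfect cube.
Check small values of y:
  y = 0: RHS = 10 is not a perfect cube.
  y = 1: RHS = 38 is not a perfect cube.
  y = -1: RHS = -18 is not a perfect cube.
  y = 2: RHS = 234 is not a perfect cube.
  y = -2: RHS = -214 is not a perfect cube.
  y = 3: RHS = 766 is not a perfect cube.
  y = -3: RHS = -746 is not a perfect cube.
Continuing the search up to |y| = 50 finds no solutions either.
No (x, y) in the scanned range satisfies the equation.

No integer solutions with |y| ≤ 50.


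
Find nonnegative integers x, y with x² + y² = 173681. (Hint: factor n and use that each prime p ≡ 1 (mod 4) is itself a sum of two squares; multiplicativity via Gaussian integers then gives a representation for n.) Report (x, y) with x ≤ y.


Step 1: Factor n = 173681 = 29 · 53 · 113.
Step 2: Check the mod-4 condition on each prime factor: 29 ≡ 1 (mod 4), exponent 1; 53 ≡ 1 (mod 4), exponent 1; 113 ≡ 1 (mod 4), exponent 1.
All primes ≡ 3 (mod 4) appear to even exponent (or don't appear), so by the two-squares theorem n IS expressible as a sum of two squares.
Step 3: Build a representation. Here n = 29 · 53 · 113 is a product of primes ≡ 1 (mod 4). Each prime p ≡ 1 (mod 4) is itself a sum of two squares; find a² by testing p − a² for a perfect square:
  29: 29 − 1² = 28, 29 − 2² = 25 = 5² ⇒ 29 = 2² + 5².
  53: 53 − 1² = 52, 53 − 2² = 49 = 7² ⇒ 53 = 2² + 7².
  113: 113 − 1² = 112, 113 − 2² = 109, 113 − 3² = 104, 113 − 4² = 97, 113 − 5² = 88, 113 − 6² = 77, 113 − 7² = 64 = 8² ⇒ 113 = 7² + 8².
  Combine using the Brahmagupta–Fibonacci identity (a² + b²)(c² + d²) = (ac − bd)² + (ad + bc)² = (ac + bd)² + (ad − bc)²:
  29 · 53 = 1537: from (2² + 5²)(2² + 7²), take (2·2 − 5·7, 2·7 + 5·2) = (4 − 35, 14 + 10) = (-31, 24); dropping signs (only squares matter) gives (31, 24); check 31² + 24² = 961 + 576 = 1537 ✓.
  1537 · 113 = 173681: from (31² + 24²)(7² + 8²), take (31·7 − 24·8, 31·8 + 24·7) = (217 − 192, 248 + 168) = (25, 416); check 25² + 416² = 625 + 173056 = 173681 ✓.
Step 4: Order so x ≤ y and verify: 25² + 416² = 625 + 173056 = 173681 = n. ✓

n = 173681 = 25² + 416² (one valid representation with x ≤ y).


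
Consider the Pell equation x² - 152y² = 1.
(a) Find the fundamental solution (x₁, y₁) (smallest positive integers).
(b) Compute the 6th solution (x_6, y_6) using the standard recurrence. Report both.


Step 1: Find the fundamental solution (x₁, y₁) of x² - 152y² = 1.
  Expand √152 as a continued fraction. a₀ = ⌊√152⌋ = 12; iterate m_{k+1} = d_k·a_k − m_k, d_{k+1} = (152 − m_{k+1}²)/d_k, a_{k+1} = ⌊(a₀ + m_{k+1})/d_{k+1}⌋ (starting m₀ = 0, d₀ = 1), with convergents p_k = a_k·p_{k-1} + p_{k-2}, q_k = a_k·q_{k-1} + q_{k-2} (p₋₁ = 1, q₋₁ = 0):
  k = 0: a₀ = 12; p₀/q₀ = 12/1; p₀² − 152·q₀² = 144 − 152 = -8.
  k = 1: m = 12, d = 8, a = ⌊(12 + 12)/8⌋ = 3; p/q = (3·12 + 1)/(3·1 + 0) = 37/3; p² − 152·q² = 1369 − 1368 = 1.
  The first convergent with p² − 152·q² = 1 gives the fundamental solution (x₁, y₁) = (37, 3).
Step 2: Apply the recurrence (x_{n+1}, y_{n+1}) = (x₁x_n + 152y₁y_n, x₁y_n + y₁x_n) repeatedly.
  From (x_1, y_1) = (37, 3): x_2 = 37·37 + 152·3·3 = 2737; y_2 = 37·3 + 3·37 = 222.
  From (x_2, y_2) = (2737, 222): x_3 = 37·2737 + 152·3·222 = 202501; y_3 = 37·222 + 3·2737 = 16425.
  From (x_3, y_3) = (202501, 16425): x_4 = 37·202501 + 152·3·16425 = 14982337; y_4 = 37·16425 + 3·202501 = 1215228.
  From (x_4, y_4) = (14982337, 1215228): x_5 = 37·14982337 + 152·3·1215228 = 1108490437; y_5 = 37·1215228 + 3·14982337 = 89910447.
  From (x_5, y_5) = (1108490437, 89910447): x_6 = 37·1108490437 + 152·3·89910447 = 82013310001; y_6 = 37·89910447 + 3·1108490437 = 6652157850.
Step 3: Verify x_6² - 152·y_6² = 6726183017320126620001 - 6726183017320126620000 = 1 (should be 1). ✓

(x_1, y_1) = (37, 3); (x_6, y_6) = (82013310001, 6652157850).


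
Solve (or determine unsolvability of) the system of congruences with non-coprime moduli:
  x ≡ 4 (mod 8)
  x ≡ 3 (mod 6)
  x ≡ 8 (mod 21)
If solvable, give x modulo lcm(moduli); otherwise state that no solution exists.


Moduli 8, 6, 21 are not pairwise coprime, so CRT works modulo lcm(m_i) when all pairwise compatibility conditions hold.
Pairwise compatibility: gcd(m_i, m_j) must divide a_i - a_j for every pair.
Merge one congruence at a time:
  Start: x ≡ 4 (mod 8).
  Combine with x ≡ 3 (mod 6): gcd(8, 6) = 2, and 3 - 4 = -1 is NOT divisible by 2.
    ⇒ system is inconsistent (no integer solution).

No solution (the system is inconsistent).


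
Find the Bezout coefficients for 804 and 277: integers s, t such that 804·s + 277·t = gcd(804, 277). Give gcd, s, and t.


Euclidean algorithm on (804, 277) — divide until remainder is 0:
  804 = 2 · 277 + 250
  277 = 1 · 250 + 27
  250 = 9 · 27 + 7
  27 = 3 · 7 + 6
  7 = 1 · 6 + 1
  6 = 6 · 1 + 0
gcd(804, 277) = 1.
Track Bezout coefficients alongside the remainders: start with r₀ = 804 = a·1 + b·0 (s = 1, t = 0) and r₁ = 277 = a·0 + b·1 (s = 0, t = 1); each new remainder r_{k+1} = r_{k-1} − q_k·r_k inherits s_{k+1} = s_{k-1} − q_k·s_k, t_{k+1} = t_{k-1} − q_k·t_k, so r_k = a·s_k + b·t_k at every step:
  q = 2: r = 250, s = 1 − 2·0 = 1, t = 0 − 2·1 = -2  (check: 804·1 + 277·(-2) = 250)
  q = 1: r = 27, s = 0 − 1·1 = -1, t = 1 − 1·(-2) = 3  (check: 804·(-1) + 277·3 = 27)
  q = 9: r = 7, s = 1 − 9·(-1) = 10, t = -2 − 9·3 = -29  (check: 804·10 + 277·(-29) = 7)
  q = 3: r = 6, s = -1 − 3·10 = -31, t = 3 − 3·(-29) = 90  (check: 804·(-31) + 277·90 = 6)
  q = 1: r = 1, s = 10 − 1·(-31) = 41, t = -29 − 1·90 = -119  (check: 804·41 + 277·(-119) = 1)
The row with r = 1 (the gcd) gives the Bezout coefficients s = 41, t = -119.
Result: 804 · (41) + 277 · (-119) = 1.

gcd(804, 277) = 1; s = 41, t = -119 (check: 804·41 + 277·(-119) = 1).
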